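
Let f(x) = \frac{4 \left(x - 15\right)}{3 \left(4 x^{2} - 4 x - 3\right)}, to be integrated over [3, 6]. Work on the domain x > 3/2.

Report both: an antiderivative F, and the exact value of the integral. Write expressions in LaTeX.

Antiderivative: F(x) = \frac{- 27 \log{\left(x - \frac{3}{2} \right)} + 31 \log{\left(x + \frac{1}{2} \right)}}{12}; value = - \frac{9 \log{\left(\frac{9}{2} \right)}}{4} - \frac{31 \log{\left(\frac{7}{2} \right)}}{12} + \frac{9 \log{\left(\frac{3}{2} \right)}}{4} + \frac{31 \log{\left(\frac{13}{2} \right)}}{12}

Factor the denominator (3 \left(2 x - 3\right) \left(2 x + 1\right)) and decompose: f = \frac{31}{6 \left(2 x + 1\right)} - \frac{9}{2 \left(2 x - 3\right)}; each piece integrates to a log, atan, or power term.
F(x) = \frac{- 27 \log{\left(x - \frac{3}{2} \right)} + 31 \log{\left(x + \frac{1}{2} \right)}}{12} is an antiderivative of f.
Check: d/dx[\frac{- 27 \log{\left(x - \frac{3}{2} \right)} + 31 \log{\left(x + \frac{1}{2} \right)}}{12}] = \frac{4 x - 60}{12 x^{2} - 12 x - 9}, which equals f(x).
F(6) = - \frac{9 \log{\left(\frac{9}{2} \right)}}{4} + \frac{31 \log{\left(\frac{13}{2} \right)}}{12}; F(3) = - \frac{9 \log{\left(\frac{3}{2} \right)}}{4} + \frac{31 \log{\left(\frac{7}{2} \right)}}{12}.
Integral = F(6) - F(3) = - \frac{9 \log{\left(\frac{9}{2} \right)}}{4} - \frac{31 \log{\left(\frac{7}{2} \right)}}{12} + \frac{9 \log{\left(\frac{3}{2} \right)}}{4} + \frac{31 \log{\left(\frac{13}{2} \right)}}{12}.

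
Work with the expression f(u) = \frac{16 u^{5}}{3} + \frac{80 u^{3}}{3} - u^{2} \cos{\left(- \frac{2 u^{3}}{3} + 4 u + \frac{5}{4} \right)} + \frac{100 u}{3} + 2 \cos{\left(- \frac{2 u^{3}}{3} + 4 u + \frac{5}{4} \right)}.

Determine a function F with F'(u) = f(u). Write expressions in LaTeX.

The integrand splits into summands that can be handled one at a time.
Check: d/du[\frac{2 \left(2 u^{2} + 5\right)^{3} + 9 \sin{\left(- \frac{2 u^{3}}{3} + 4 u + \frac{5}{4} \right)}}{18}] = \frac{16 u^{5}}{3} + \frac{80 u^{3}}{3} - u^{2} \cos{\left(- \frac{2 u^{3}}{3} + 4 u + \frac{5}{4} \right)} + \frac{100 u}{3} + 2 \cos{\left(- \frac{2 u^{3}}{3} + 4 u + \frac{5}{4} \right)} = f(u).

An antiderivative is F(u) = \frac{2 \left(2 u^{2} + 5\right)^{3} + 9 \sin{\left(- \frac{2 u^{3}}{3} + 4 u + \frac{5}{4} \right)}}{18}.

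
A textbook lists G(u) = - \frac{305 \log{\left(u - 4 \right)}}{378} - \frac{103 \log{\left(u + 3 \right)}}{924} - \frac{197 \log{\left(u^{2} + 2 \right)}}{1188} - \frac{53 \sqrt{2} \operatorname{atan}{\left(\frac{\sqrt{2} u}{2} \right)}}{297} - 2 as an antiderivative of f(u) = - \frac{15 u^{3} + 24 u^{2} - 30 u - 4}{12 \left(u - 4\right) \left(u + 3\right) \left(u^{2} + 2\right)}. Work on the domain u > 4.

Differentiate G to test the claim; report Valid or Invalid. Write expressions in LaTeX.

d/du[G] = \frac{- 15 u^{3} - 24 u^{2} + 30 u + 4}{12 u^{4} - 12 u^{3} - 120 u^{2} - 24 u - 288}
This equals f(u) exactly, so the claim holds.

Valid: G'(u) = f(u).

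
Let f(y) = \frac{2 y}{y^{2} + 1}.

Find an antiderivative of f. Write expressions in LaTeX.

f matches the chain-rule pattern g'(h)*h' with inner function h(y) = y^{2} + 1; substituting u = h(y) collapses the integral.
Check: d/dy[\log{\left(y^{2} + 1 \right)}] = \frac{2 y}{y^{2} + 1} = f(y).

An antiderivative is F(y) = \log{\left(y^{2} + 1 \right)}.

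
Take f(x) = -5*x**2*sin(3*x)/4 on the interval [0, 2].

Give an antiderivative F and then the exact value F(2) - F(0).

Antiderivative: F(x) = 5*x**2*cos(3*x)/12 - 5*x*sin(3*x)/18 - 5*cos(3*x)/54; value = 5/54 - 5*sin(6)/9 + 85*cos(6)/54

A first test for any F(x): its x-derivative must equal f(x) identically.
F(x) = 5*x**2*cos(3*x)/12 - 5*x*sin(3*x)/18 - 5*cos(3*x)/54 is an antiderivative of f.
Check: d/dx[5*x**2*cos(3*x)/12 - 5*x*sin(3*x)/18 - 5*cos(3*x)/54] = -5*x**2*sin(3*x)/4 = f(x).
F(2) = -5*sin(6)/9 + 85*cos(6)/54; F(0) = -5/54.
Integral = F(2) - F(0) = 5/54 - 5*sin(6)/9 + 85*cos(6)/54.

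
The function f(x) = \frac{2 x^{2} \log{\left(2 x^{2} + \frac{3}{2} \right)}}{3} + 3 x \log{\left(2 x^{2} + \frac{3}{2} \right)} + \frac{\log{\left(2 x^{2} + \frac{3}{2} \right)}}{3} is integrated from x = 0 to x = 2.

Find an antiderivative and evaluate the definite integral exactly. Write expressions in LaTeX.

Integrate term by term and add the pieces.
F(x) = \frac{48 x^{3} \log{\left(2 x^{2} + \frac{3}{2} \right)} - 32 x^{3} + 324 x^{2} \log{\left(2 x^{2} + \frac{3}{2} \right)} - 324 x^{2} + 72 x \log{\left(2 x^{2} + \frac{3}{2} \right)} - 72 x + 243 \log{\left(x^{2} + \frac{3}{4} \right)} + 36 \sqrt{3} \operatorname{atan}{\left(\frac{2 \sqrt{3} x}{3} \right)}}{216} is an antiderivative of f.
Check: d/dx[\frac{48 x^{3} \log{\left(2 x^{2} + \frac{3}{2} \right)} - 32 x^{3} + 324 x^{2} \log{\left(2 x^{2} + \frac{3}{2} \right)} - 324 x^{2} + 72 x \log{\left(2 x^{2} + \frac{3}{2} \right)} - 72 x + 243 \log{\left(x^{2} + \frac{3}{4} \right)} + 36 \sqrt{3} \operatorname{atan}{\left(\frac{2 \sqrt{3} x}{3} \right)}}{216}] = \frac{2 x^{2} \log{\left(2 x^{2} + \frac{3}{2} \right)}}{3} + 3 x \log{\left(2 x^{2} + \frac{3}{2} \right)} + \frac{\log{\left(2 x^{2} + \frac{3}{2} \right)}}{3} = f(x).
F(2) = - \frac{212}{27} + \frac{\sqrt{3} \operatorname{atan}{\left(\frac{4 \sqrt{3}}{3} \right)}}{6} + \frac{9 \log{\left(\frac{19}{4} \right)}}{8} + \frac{76 \log{\left(\frac{19}{2} \right)}}{9}; F(0) = \frac{9 \log{\left(\frac{3}{4} \right)}}{8}.
Integral = F(2) - F(0) = - \frac{212}{27} - \frac{9 \log{\left(\frac{3}{4} \right)}}{8} + \frac{\sqrt{3} \operatorname{atan}{\left(\frac{4 \sqrt{3}}{3} \right)}}{6} + \frac{9 \log{\left(\frac{19}{4} \right)}}{8} + \frac{76 \log{\left(\frac{19}{2} \right)}}{9}.

Antiderivative: F(x) = \frac{48 x^{3} \log{\left(2 x^{2} + \frac{3}{2} \right)} - 32 x^{3} + 324 x^{2} \log{\left(2 x^{2} + \frac{3}{2} \right)} - 324 x^{2} + 72 x \log{\left(2 x^{2} + \frac{3}{2} \right)} - 72 x + 243 \log{\left(x^{2} + \frac{3}{4} \right)} + 36 \sqrt{3} \operatorname{atan}{\left(\frac{2 \sqrt{3} x}{3} \right)}}{216}; value = - \frac{212}{27} - \frac{9 \log{\left(\frac{3}{4} \right)}}{8} + \frac{\sqrt{3} \operatorname{atan}{\left(\frac{4 \sqrt{3}}{3} \right)}}{6} + \frac{9 \log{\left(\frac{19}{4} \right)}}{8} + \frac{76 \log{\left(\frac{19}{2} \right)}}{9}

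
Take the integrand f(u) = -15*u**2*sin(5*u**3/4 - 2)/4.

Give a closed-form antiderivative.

An antiderivative is F(u) = cos(5*u**3/4 - 2).

The substitution w = 5*u**3/4 - 2 works: f is exactly (dF/dw)*(dw/du) for that inner function.
Check: d/du[cos(5*u**3/4 - 2)] = -15*u**2*sin(5*u**3/4 - 2)/4 = f(u).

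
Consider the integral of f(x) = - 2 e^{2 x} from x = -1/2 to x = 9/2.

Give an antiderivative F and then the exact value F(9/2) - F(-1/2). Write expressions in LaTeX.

A first test for any F(x): its x-derivative must equal f(x) identically.
F(x) = - e^{2 x} is an antiderivative of f.
Check: d/dx[- e^{2 x}] = - 2 e^{2 x} = f(x).
F(9/2) = - e^{9}; F(-1/2) = - \frac{1}{e}.
Integral = F(9/2) - F(-1/2) = - e^{9} + e^{-1}.

Antiderivative: F(x) = - e^{2 x}; value = - e^{9} + e^{-1}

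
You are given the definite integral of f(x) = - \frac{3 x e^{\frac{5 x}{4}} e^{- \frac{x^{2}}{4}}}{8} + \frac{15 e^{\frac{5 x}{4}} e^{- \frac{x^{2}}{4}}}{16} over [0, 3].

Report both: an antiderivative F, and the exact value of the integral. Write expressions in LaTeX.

Antiderivative: F(x) = \frac{3 e^{- \frac{x^{2}}{4} + \frac{5 x}{4}}}{4}; value = - \frac{3}{4} + \frac{3 e^{\frac{3}{2}}}{4}

The substitution u = - \frac{x^{2}}{4} + \frac{5 x}{4} works: f is exactly (dF/du)*(du/dx) for that inner function.
F(x) = \frac{3 e^{- \frac{x^{2}}{4} + \frac{5 x}{4}}}{4} is an antiderivative of f.
Check: d/dx[\frac{3 e^{- \frac{x^{2}}{4} + \frac{5 x}{4}}}{4}] = - \frac{3 x e^{\frac{5 x}{4}} e^{- \frac{x^{2}}{4}}}{8} + \frac{15 e^{\frac{5 x}{4}} e^{- \frac{x^{2}}{4}}}{16} = f(x).
F(3) = \frac{3 e^{\frac{3}{2}}}{4}; F(0) = \frac{3}{4}.
Integral = F(3) - F(0) = - \frac{3}{4} + \frac{3 e^{\frac{3}{2}}}{4}.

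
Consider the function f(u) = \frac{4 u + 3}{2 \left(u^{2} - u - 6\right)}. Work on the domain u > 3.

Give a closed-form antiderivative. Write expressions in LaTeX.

Factor the denominator (2 \left(u - 3\right) \left(u + 2\right)) and decompose: f = \frac{1}{2 \left(u + 2\right)} + \frac{3}{2 \left(u - 3\right)}; each piece integrates to a log, atan, or power term.
Check: d/du[\frac{3 \log{\left(u - 3 \right)} + \log{\left(u + 2 \right)}}{2}] = \frac{4 u + 3}{2 u^{2} - 2 u - 12}, which equals f(u).

An antiderivative is F(u) = \frac{3 \log{\left(u - 3 \right)} + \log{\left(u + 2 \right)}}{2}.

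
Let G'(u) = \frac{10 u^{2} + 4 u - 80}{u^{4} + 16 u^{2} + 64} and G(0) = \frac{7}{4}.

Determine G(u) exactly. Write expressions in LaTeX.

G(u) = - \frac{5 u}{\frac{u^{2}}{2} + 4} + 2 - \frac{1}{\frac{u^{2}}{2} + 4}

Recognize the product-rule pattern: G'(u) = v'r + vr' with v = \frac{1}{\frac{u^{2}}{2} + 4}, r = - 5 u - 1, so integration by parts undoes it.
A general antiderivative is \frac{- 5 u - 1}{\frac{u^{2}}{2} + 4} + C.
The condition gives C = \frac{7}{4} - (- \frac{1}{4}) = 2.
So G(u) = - \frac{5 u}{\frac{u^{2}}{2} + 4} + 2 - \frac{1}{\frac{u^{2}}{2} + 4}.
Check: d/du[- \frac{5 u}{\frac{u^{2}}{2} + 4} + 2 - \frac{1}{\frac{u^{2}}{2} + 4}] = \frac{10 u^{2} + 4 u - 80}{u^{4} + 16 u^{2} + 64} = G'(u).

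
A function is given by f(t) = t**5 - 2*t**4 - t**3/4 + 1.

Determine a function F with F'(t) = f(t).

Integrate term by term and add the pieces.
Check: d/dt[t*(40*t**5 - 96*t**4 - 15*t**3 + 240)/240] = t**5 - 2*t**4 - t**3/4 + 1 = f(t).

An antiderivative is F(t) = t*(40*t**5 - 96*t**4 - 15*t**3 + 240)/240.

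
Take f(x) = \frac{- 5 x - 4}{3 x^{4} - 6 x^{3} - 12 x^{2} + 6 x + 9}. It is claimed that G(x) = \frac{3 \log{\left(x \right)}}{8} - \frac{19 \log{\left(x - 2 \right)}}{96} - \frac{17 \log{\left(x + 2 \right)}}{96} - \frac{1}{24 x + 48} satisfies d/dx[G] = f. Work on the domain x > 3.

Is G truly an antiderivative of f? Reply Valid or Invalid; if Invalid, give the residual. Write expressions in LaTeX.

Invalid: d/dx[G] - f = \frac{15 x^{4} + 26 x^{3} - 30 x^{2} - 65 x - 27}{3 x^{8} - 36 x^{6} - 18 x^{5} + 117 x^{4} + 90 x^{3} - 84 x^{2} - 72 x}, which is not 0.

d/dx[G] = \frac{- 5 x - 9}{3 x^{4} + 6 x^{3} - 12 x^{2} - 24 x}
d/dx[G] - f(x) = \frac{15 x^{4} + 26 x^{3} - 30 x^{2} - 65 x - 27}{3 x^{8} - 36 x^{6} - 18 x^{5} + 117 x^{4} + 90 x^{3} - 84 x^{2} - 72 x} != 0.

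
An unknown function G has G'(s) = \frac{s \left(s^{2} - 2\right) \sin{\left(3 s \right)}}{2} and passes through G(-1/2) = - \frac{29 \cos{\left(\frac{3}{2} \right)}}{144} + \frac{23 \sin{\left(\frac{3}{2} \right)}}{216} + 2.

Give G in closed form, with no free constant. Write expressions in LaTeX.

A first test for any G(s): its s-derivative must equal the given G'(s).
A general antiderivative is - \frac{s^{3} \cos{\left(3 s \right)}}{6} + \frac{s^{2} \sin{\left(3 s \right)}}{6} + \frac{4 s \cos{\left(3 s \right)}}{9} - \frac{4 \sin{\left(3 s \right)}}{27} + C.
The condition gives C = - \frac{29 \cos{\left(\frac{3}{2} \right)}}{144} + \frac{23 \sin{\left(\frac{3}{2} \right)}}{216} + 2 - (- \frac{29 \cos{\left(\frac{3}{2} \right)}}{144} + \frac{23 \sin{\left(\frac{3}{2} \right)}}{216}) = 2.
So G(s) = \frac{- 9 s^{3} \cos{\left(3 s \right)} + 9 s^{2} \sin{\left(3 s \right)} + 24 s \cos{\left(3 s \right)} - 8 \sin{\left(3 s \right)} + 108}{54}.
Check: d/ds[\frac{- 9 s^{3} \cos{\left(3 s \right)} + 9 s^{2} \sin{\left(3 s \right)} + 24 s \cos{\left(3 s \right)} - 8 \sin{\left(3 s \right)} + 108}{54}] = \frac{s^{3} \sin{\left(3 s \right)}}{2} - s \sin{\left(3 s \right)}, which equals G'(s).

G(s) = \frac{- 9 s^{3} \cos{\left(3 s \right)} + 9 s^{2} \sin{\left(3 s \right)} + 24 s \cos{\left(3 s \right)} - 8 \sin{\left(3 s \right)} + 108}{54}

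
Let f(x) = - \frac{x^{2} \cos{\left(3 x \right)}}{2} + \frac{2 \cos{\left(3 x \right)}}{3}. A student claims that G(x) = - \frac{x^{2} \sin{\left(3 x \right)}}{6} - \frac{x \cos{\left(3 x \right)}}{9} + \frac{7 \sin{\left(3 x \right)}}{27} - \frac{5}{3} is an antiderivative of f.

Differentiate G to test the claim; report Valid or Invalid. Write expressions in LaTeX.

Valid - differentiating G returns exactly f.

d/dx[G] = - \frac{x^{2} \cos{\left(3 x \right)}}{2} + \frac{2 \cos{\left(3 x \right)}}{3}
This equals f(x) exactly, so the claim holds.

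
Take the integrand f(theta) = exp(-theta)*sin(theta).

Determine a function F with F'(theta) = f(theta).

An antiderivative is F(theta) = -exp(-theta)*sin(theta)/2 - exp(-theta)*cos(theta)/2.

Whatever form F(theta) takes, F'(theta) = f(theta) is non-negotiable.
Check: d/dtheta[-exp(-theta)*sin(theta)/2 - exp(-theta)*cos(theta)/2] = exp(-theta)*sin(theta) = f(theta).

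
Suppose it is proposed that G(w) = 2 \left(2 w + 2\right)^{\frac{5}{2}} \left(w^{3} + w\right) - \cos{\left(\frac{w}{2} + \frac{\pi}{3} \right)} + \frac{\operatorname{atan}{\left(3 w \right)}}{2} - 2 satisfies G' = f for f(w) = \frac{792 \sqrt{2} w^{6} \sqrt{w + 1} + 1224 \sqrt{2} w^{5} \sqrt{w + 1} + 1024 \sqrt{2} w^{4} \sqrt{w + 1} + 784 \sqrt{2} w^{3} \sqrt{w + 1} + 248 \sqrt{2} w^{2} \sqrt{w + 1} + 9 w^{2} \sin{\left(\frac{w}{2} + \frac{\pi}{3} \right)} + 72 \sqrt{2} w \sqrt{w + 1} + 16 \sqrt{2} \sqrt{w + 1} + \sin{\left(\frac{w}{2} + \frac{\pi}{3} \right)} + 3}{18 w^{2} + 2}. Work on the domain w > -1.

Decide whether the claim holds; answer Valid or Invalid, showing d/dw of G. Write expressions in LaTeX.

Valid - the claim checks out under differentiation.

d/dw[G] = \frac{792 \sqrt{2} w^{6} \sqrt{w + 1} + 1224 \sqrt{2} w^{5} \sqrt{w + 1} + 1024 \sqrt{2} w^{4} \sqrt{w + 1} + 784 \sqrt{2} w^{3} \sqrt{w + 1} + 248 \sqrt{2} w^{2} \sqrt{w + 1} + 9 w^{2} \sin{\left(\frac{w}{2} + \frac{\pi}{3} \right)} + 72 \sqrt{2} w \sqrt{w + 1} + 16 \sqrt{2} \sqrt{w + 1} + \sin{\left(\frac{w}{2} + \frac{\pi}{3} \right)} + 3}{18 w^{2} + 2}
This equals f(w) exactly, so the claim holds.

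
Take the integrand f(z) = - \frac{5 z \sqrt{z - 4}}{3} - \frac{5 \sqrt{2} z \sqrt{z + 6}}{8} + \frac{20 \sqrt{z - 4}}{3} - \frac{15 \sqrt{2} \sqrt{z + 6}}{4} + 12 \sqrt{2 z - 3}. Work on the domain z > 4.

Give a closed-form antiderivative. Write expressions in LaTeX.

The integrand splits into summands that can be handled one at a time.
Check: d/dz[\frac{\sqrt{2} \left(- 4 \sqrt{2} z^{2} \sqrt{z - 4} - 3 z^{2} \sqrt{z + 6} + 32 \sqrt{2} z \sqrt{z - 4} - 36 z \sqrt{z + 6} + 48 \sqrt{2} z \sqrt{2 z - 3} - 64 \sqrt{2} \sqrt{z - 4} - 108 \sqrt{z + 6} - 72 \sqrt{2} \sqrt{2 z - 3}\right)}{12}] = \frac{- 15 \sqrt{2} z^{2} \sqrt{z - 4} \sqrt{2 z - 3} - 40 z^{2} \sqrt{z + 6} \sqrt{2 z - 3} + 576 z \sqrt{z - 4} \sqrt{z + 6} - 180 \sqrt{2} z \sqrt{z - 4} \sqrt{2 z - 3} + 320 z \sqrt{z + 6} \sqrt{2 z - 3} - 864 \sqrt{z - 4} \sqrt{z + 6} - 540 \sqrt{2} \sqrt{z - 4} \sqrt{2 z - 3} - 640 \sqrt{z + 6} \sqrt{2 z - 3}}{24 \sqrt{z - 4} \sqrt{z + 6} \sqrt{2 z - 3}}, which equals f(z).

An antiderivative is F(z) = \frac{\sqrt{2} \left(- 4 \sqrt{2} z^{2} \sqrt{z - 4} - 3 z^{2} \sqrt{z + 6} + 32 \sqrt{2} z \sqrt{z - 4} - 36 z \sqrt{z + 6} + 48 \sqrt{2} z \sqrt{2 z - 3} - 64 \sqrt{2} \sqrt{z - 4} - 108 \sqrt{z + 6} - 72 \sqrt{2} \sqrt{2 z - 3}\right)}{12}.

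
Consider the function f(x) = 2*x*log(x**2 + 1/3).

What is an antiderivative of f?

An antiderivative is F(x) = (3*x**2*log(x**2 + 1/3) - 3*x**2 + log(3*x**2 + 1))/3.

Since d/dx undoes antidifferentiation here, F'(x) = f(x) is required of F(x).
Check: d/dx[(3*x**2*log(x**2 + 1/3) - 3*x**2 + log(3*x**2 + 1))/3] = 2*x*log(x**2 + 1/3) = f(x).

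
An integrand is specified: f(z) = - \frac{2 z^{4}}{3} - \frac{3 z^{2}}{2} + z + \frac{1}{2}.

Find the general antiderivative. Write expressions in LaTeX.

The integrand splits into summands that can be handled one at a time.
Check: d/dz[- \frac{2 z^{5}}{15} - \frac{z^{3}}{2} + \frac{z^{2}}{2} + \frac{z}{2}] = - \frac{2 z^{4}}{3} - \frac{3 z^{2}}{2} + z + \frac{1}{2} = f(z).

F(z) = - \frac{2 z^{5}}{15} - \frac{z^{3}}{2} + \frac{z^{2}}{2} + \frac{z}{2} + C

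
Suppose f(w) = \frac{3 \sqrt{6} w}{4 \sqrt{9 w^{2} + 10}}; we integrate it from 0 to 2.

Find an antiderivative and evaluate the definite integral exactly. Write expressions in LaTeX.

Antiderivative: F(w) = \frac{\sqrt{\frac{3 w^{2}}{2} + \frac{5}{3}}}{2}; value = - \frac{\sqrt{15}}{6} + \frac{\sqrt{69}}{6}

The substitution u = \frac{3 w^{2}}{2} + \frac{5}{3} works: f is exactly (dF/du)*(du/dw) for that inner function.
F(w) = \frac{\sqrt{\frac{3 w^{2}}{2} + \frac{5}{3}}}{2} is an antiderivative of f.
Check: d/dw[\frac{\sqrt{\frac{3 w^{2}}{2} + \frac{5}{3}}}{2}] = \frac{3 \sqrt{6} w}{4 \sqrt{9 w^{2} + 10}} = f(w).
F(2) = \frac{\sqrt{69}}{6}; F(0) = \frac{\sqrt{15}}{6}.
Integral = F(2) - F(0) = - \frac{\sqrt{15}}{6} + \frac{\sqrt{69}}{6}.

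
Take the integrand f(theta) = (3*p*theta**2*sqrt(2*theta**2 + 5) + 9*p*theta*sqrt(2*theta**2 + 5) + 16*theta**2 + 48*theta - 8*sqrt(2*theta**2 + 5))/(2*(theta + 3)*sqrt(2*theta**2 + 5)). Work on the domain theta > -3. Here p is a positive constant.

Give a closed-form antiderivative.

Recover f(theta) by differentiating a candidate F(theta); any mismatch rules it out.
Check: d/dtheta[3*p*theta**2/4 + 4*sqrt(2*theta**2 + 5) - 4*log(theta + 3)] = (3*p*theta**2*sqrt(2*theta**2 + 5) + 9*p*theta*sqrt(2*theta**2 + 5) + 16*theta**2 + 48*theta - 8*sqrt(2*theta**2 + 5))/(2*theta*sqrt(2*theta**2 + 5) + 6*sqrt(2*theta**2 + 5)), which equals f(theta).

An antiderivative is F(theta) = 3*p*theta**2/4 + 4*sqrt(2*theta**2 + 5) - 4*log(theta + 3).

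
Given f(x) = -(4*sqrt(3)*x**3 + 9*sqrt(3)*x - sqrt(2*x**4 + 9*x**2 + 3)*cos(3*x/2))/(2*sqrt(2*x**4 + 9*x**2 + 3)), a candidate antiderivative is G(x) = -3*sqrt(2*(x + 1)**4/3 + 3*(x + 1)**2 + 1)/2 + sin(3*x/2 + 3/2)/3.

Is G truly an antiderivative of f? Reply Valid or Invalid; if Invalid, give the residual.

Invalid: d/dx[G] - f = (-4*sqrt(3)*x**3*sqrt(2*x**4 + 9*x**2 + 3) + 4*sqrt(3)*x**3*sqrt(2*x**4 + 8*x**3 + 21*x**2 + 26*x + 14) - 12*sqrt(3)*x**2*sqrt(2*x**4 + 9*x**2 + 3) - 21*sqrt(3)*x*sqrt(2*x**4 + 9*x**2 + 3) + 9*sqrt(3)*x*sqrt(2*x**4 + 8*x**3 + 21*x**2 + 26*x + 14) - sqrt(2*x**4 + 9*x**2 + 3)*sqrt(2*x**4 + 8*x**3 + 21*x**2 + 26*x + 14)*cos(3*x/2) + sqrt(2*x**4 + 9*x**2 + 3)*sqrt(2*x**4 + 8*x**3 + 21*x**2 + 26*x + 14)*cos(3*x/2 + 3/2) - 13*sqrt(3)*sqrt(2*x**4 + 9*x**2 + 3))/(2*sqrt(2*x**4 + 9*x**2 + 3)*sqrt(2*x**4 + 8*x**3 + 21*x**2 + 26*x + 14)), which is not 0.

d/dx[G] = (-4*sqrt(3)*x**3 - 12*sqrt(3)*x**2 - 21*sqrt(3)*x + sqrt(2*x**4 + 8*x**3 + 21*x**2 + 26*x + 14)*cos(3*x/2 + 3/2) - 13*sqrt(3))/(2*sqrt(2*x**4 + 8*x**3 + 21*x**2 + 26*x + 14))
d/dx[G] - f(x) = (-4*sqrt(3)*x**3*sqrt(2*x**4 + 9*x**2 + 3) + 4*sqrt(3)*x**3*sqrt(2*x**4 + 8*x**3 + 21*x**2 + 26*x + 14) - 12*sqrt(3)*x**2*sqrt(2*x**4 + 9*x**2 + 3) - 21*sqrt(3)*x*sqrt(2*x**4 + 9*x**2 + 3) + 9*sqrt(3)*x*sqrt(2*x**4 + 8*x**3 + 21*x**2 + 26*x + 14) - sqrt(2*x**4 + 9*x**2 + 3)*sqrt(2*x**4 + 8*x**3 + 21*x**2 + 26*x + 14)*cos(3*x/2) + sqrt(2*x**4 + 9*x**2 + 3)*sqrt(2*x**4 + 8*x**3 + 21*x**2 + 26*x + 14)*cos(3*x/2 + 3/2) - 13*sqrt(3)*sqrt(2*x**4 + 9*x**2 + 3))/(2*sqrt(2*x**4 + 9*x**2 + 3)*sqrt(2*x**4 + 8*x**3 + 21*x**2 + 26*x + 14)) != 0.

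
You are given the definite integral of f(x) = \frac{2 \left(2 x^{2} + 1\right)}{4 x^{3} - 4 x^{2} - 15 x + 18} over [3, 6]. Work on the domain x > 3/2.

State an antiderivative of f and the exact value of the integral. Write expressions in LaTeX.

Antiderivative: F(x) = \frac{62 x \log{\left(x - \frac{3}{2} \right)} + 36 x \log{\left(x + 2 \right)} - 93 \log{\left(x - \frac{3}{2} \right)} - 54 \log{\left(x + 2 \right)} - 77}{49 \left(2 x - 3\right)}; value = - \frac{18 \log{\left(5 \right)}}{49} - \frac{31 \log{\left(\frac{3}{2} \right)}}{49} + \frac{22}{63} + \frac{18 \log{\left(8 \right)}}{49} + \frac{31 \log{\left(\frac{9}{2} \right)}}{49}

The denominator factors as \left(x + 2\right) \left(2 x - 3\right)^{2}; partial fractions split f into directly integrable pieces: \frac{62}{49 \left(2 x - 3\right)} + \frac{22}{7 \left(2 x - 3\right)^{2}} + \frac{18}{49 \left(x + 2\right)}.
F(x) = \frac{62 x \log{\left(x - \frac{3}{2} \right)} + 36 x \log{\left(x + 2 \right)} - 93 \log{\left(x - \frac{3}{2} \right)} - 54 \log{\left(x + 2 \right)} - 77}{49 \left(2 x - 3\right)} is an antiderivative of f.
Check: d/dx[\frac{62 x \log{\left(x - \frac{3}{2} \right)} + 36 x \log{\left(x + 2 \right)} - 93 \log{\left(x - \frac{3}{2} \right)} - 54 \log{\left(x + 2 \right)} - 77}{49 \left(2 x - 3\right)}] = \frac{4 x^{2} + 2}{4 x^{3} - 4 x^{2} - 15 x + 18}, which equals f(x).
F(6) = - \frac{11}{63} + \frac{18 \log{\left(8 \right)}}{49} + \frac{31 \log{\left(\frac{9}{2} \right)}}{49}; F(3) = - \frac{11}{21} + \frac{31 \log{\left(\frac{3}{2} \right)}}{49} + \frac{18 \log{\left(5 \right)}}{49}.
Integral = F(6) - F(3) = - \frac{18 \log{\left(5 \right)}}{49} - \frac{31 \log{\left(\frac{3}{2} \right)}}{49} + \frac{22}{63} + \frac{18 \log{\left(8 \right)}}{49} + \frac{31 \log{\left(\frac{9}{2} \right)}}{49}.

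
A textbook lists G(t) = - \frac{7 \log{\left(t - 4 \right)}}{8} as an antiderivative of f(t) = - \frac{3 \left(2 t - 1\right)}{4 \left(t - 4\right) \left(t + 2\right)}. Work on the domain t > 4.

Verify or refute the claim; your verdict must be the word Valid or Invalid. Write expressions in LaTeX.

d/dt[G] = - \frac{7}{8 t - 32}
d/dt[G] - f(t) = \frac{5}{8 t + 16} != 0.

Invalid: d/dt[G] - f = \frac{5}{8 t + 16}, which is not 0.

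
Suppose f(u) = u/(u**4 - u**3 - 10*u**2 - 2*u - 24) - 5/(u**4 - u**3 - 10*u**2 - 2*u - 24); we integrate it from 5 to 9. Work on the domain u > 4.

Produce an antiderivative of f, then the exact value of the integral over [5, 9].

Antiderivative: F(u) = (-22*log(u - 4) + 288*log(u + 3) - 133*log(u**2 + 2) + 476*sqrt(2)*atan(sqrt(2)*u/2))/2772; value = -17*sqrt(2)*atan(5*sqrt(2)/2)/99 - 8*log(8)/77 - 19*log(83)/396 - log(5)/126 + 19*log(27)/396 + 8*log(12)/77 + 17*sqrt(2)*atan(9*sqrt(2)/2)/99

The denominator factors as (u - 4)*(u + 3)*(u**2 + 2); partial fractions split f into directly integrable pieces: -(19*u - 68)/(198*(u**2 + 2)) + 8/(77*(u + 3)) - 1/(126*(u - 4)).
F(u) = (-22*log(u - 4) + 288*log(u + 3) - 133*log(u**2 + 2) + 476*sqrt(2)*atan(sqrt(2)*u/2))/2772 is an antiderivative of f.
Check: d/du[(-22*log(u - 4) + 288*log(u + 3) - 133*log(u**2 + 2) + 476*sqrt(2)*atan(sqrt(2)*u/2))/2772] = (u - 5)/(u**4 - u**3 - 10*u**2 - 2*u - 24), which equals f(u).
F(9) = -19*log(83)/396 - log(5)/126 + 8*log(12)/77 + 17*sqrt(2)*atan(9*sqrt(2)/2)/99; F(5) = -19*log(27)/396 + 8*log(8)/77 + 17*sqrt(2)*atan(5*sqrt(2)/2)/99.
Integral = F(9) - F(5) = -17*sqrt(2)*atan(5*sqrt(2)/2)/99 - 8*log(8)/77 - 19*log(83)/396 - log(5)/126 + 19*log(27)/396 + 8*log(12)/77 + 17*sqrt(2)*atan(9*sqrt(2)/2)/99.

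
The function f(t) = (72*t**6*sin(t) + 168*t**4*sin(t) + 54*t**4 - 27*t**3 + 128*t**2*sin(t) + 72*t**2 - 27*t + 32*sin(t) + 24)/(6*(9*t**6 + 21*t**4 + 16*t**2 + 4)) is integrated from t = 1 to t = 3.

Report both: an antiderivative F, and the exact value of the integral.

Antiderivative: F(t) = (-48*t**2*cos(t) + 36*t**2*atan(t) - 32*cos(t) + 24*atan(t) + 9)/(12*(3*t**2 + 2)); value = -pi/4 - 18/145 + 4*cos(1)/3 + atan(3) - 4*cos(3)/3

Whatever form F(t) takes, F'(t) = f(t) is non-negotiable.
F(t) = (-48*t**2*cos(t) + 36*t**2*atan(t) - 32*cos(t) + 24*atan(t) + 9)/(12*(3*t**2 + 2)) is an antiderivative of f.
Check: d/dt[(-48*t**2*cos(t) + 36*t**2*atan(t) - 32*cos(t) + 24*atan(t) + 9)/(12*(3*t**2 + 2))] = (72*t**6*sin(t) + 168*t**4*sin(t) + 54*t**4 - 27*t**3 + 128*t**2*sin(t) + 72*t**2 - 27*t + 32*sin(t) + 24)/(54*t**6 + 126*t**4 + 96*t**2 + 24), which equals f(t).
F(3) = 3/116 + atan(3) - 4*cos(3)/3; F(1) = -4*cos(1)/3 + 3/20 + pi/4.
Integral = F(3) - F(1) = -pi/4 - 18/145 + 4*cos(1)/3 + atan(3) - 4*cos(3)/3.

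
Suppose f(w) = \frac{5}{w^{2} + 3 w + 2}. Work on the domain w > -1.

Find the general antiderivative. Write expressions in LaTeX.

The denominator factors as \left(w + 1\right) \left(w + 2\right); partial fractions split f into directly integrable pieces: - \frac{5}{w + 2} + \frac{5}{w + 1}.
Check: d/dw[5 \left(\log{\left(w + 1 \right)} - \log{\left(w + 2 \right)}\right)] = \frac{5}{w^{2} + 3 w + 2} = f(w).

F(w) = 5 \left(\log{\left(w + 1 \right)} - \log{\left(w + 2 \right)}\right) + C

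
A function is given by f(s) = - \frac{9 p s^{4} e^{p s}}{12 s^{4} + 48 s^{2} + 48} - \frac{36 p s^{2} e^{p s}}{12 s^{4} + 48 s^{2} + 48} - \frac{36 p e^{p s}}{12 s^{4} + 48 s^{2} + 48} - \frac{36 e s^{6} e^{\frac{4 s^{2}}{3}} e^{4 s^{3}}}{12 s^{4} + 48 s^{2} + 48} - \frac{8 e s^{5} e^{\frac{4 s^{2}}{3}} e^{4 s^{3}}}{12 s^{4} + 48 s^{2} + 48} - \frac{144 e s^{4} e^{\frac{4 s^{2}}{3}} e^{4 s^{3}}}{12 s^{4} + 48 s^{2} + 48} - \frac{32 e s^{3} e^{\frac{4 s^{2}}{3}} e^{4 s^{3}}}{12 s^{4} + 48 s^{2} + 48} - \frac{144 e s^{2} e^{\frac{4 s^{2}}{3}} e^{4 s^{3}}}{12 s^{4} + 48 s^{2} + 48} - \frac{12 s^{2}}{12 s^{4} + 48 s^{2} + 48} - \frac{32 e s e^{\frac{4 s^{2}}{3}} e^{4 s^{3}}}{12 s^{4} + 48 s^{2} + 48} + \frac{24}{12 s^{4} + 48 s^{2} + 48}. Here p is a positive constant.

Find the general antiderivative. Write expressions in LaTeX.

The integrand splits into summands that can be handled one at a time.
Check: d/ds[\frac{- e s^{2} e^{\frac{4 s^{2}}{3}} e^{4 s^{3}} - 3 s^{2} e^{p s} + 4 s - 2 e e^{\frac{4 s^{2}}{3}} e^{4 s^{3}} - 6 e^{p s}}{4 s^{2} + 8}] = \frac{- 9 p s^{4} e^{p s} - 36 p s^{2} e^{p s} - 36 p e^{p s} - 36 e s^{6} e^{\frac{4 s^{2}}{3}} e^{4 s^{3}} - 8 e s^{5} e^{\frac{4 s^{2}}{3}} e^{4 s^{3}} - 144 e s^{4} e^{\frac{4 s^{2}}{3}} e^{4 s^{3}} - 32 e s^{3} e^{\frac{4 s^{2}}{3}} e^{4 s^{3}} - 144 e s^{2} e^{\frac{4 s^{2}}{3}} e^{4 s^{3}} - 12 s^{2} - 32 e s e^{\frac{4 s^{2}}{3}} e^{4 s^{3}} + 24}{12 s^{4} + 48 s^{2} + 48}, which equals f(s).

F(s) = \frac{- e s^{2} e^{\frac{4 s^{2}}{3}} e^{4 s^{3}} - 3 s^{2} e^{p s} + 4 s - 2 e e^{\frac{4 s^{2}}{3}} e^{4 s^{3}} - 6 e^{p s}}{4 s^{2} + 8} + C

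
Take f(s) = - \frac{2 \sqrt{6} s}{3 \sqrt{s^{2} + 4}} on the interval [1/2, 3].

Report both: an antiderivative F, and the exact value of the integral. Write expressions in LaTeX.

Antiderivative: F(s) = - \frac{4 \sqrt{\frac{3 s^{2}}{2} + 6}}{3}; value = - \frac{2 \sqrt{78}}{3} + \frac{\sqrt{102}}{3}

f matches the chain-rule pattern g'(h)*h' with inner function h(s) = \frac{3 s^{2}}{2} + 6; substituting u = h(s) collapses the integral.
F(s) = - \frac{4 \sqrt{\frac{3 s^{2}}{2} + 6}}{3} is an antiderivative of f.
Check: d/ds[- \frac{4 \sqrt{\frac{3 s^{2}}{2} + 6}}{3}] = - \frac{2 \sqrt{6} s}{3 \sqrt{s^{2} + 4}} = f(s).
F(3) = - \frac{2 \sqrt{78}}{3}; F(1/2) = - \frac{\sqrt{102}}{3}.
Integral = F(3) - F(1/2) = - \frac{2 \sqrt{78}}{3} + \frac{\sqrt{102}}{3}.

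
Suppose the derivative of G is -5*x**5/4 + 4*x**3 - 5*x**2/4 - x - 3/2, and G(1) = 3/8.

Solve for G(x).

G(x) = -5*x**6/24 + x**4 - 5*x**3/12 - x**2/2 - 3*x/2 + 2

Integrate term by term and add the pieces.
A general antiderivative is -5*x**6/24 + x**4 - 5*x**3/12 - x**2/2 - 3*x/2 + C.
The condition gives C = 3/8 - (-13/8) = 2.
So G(x) = -5*x**6/24 + x**4 - 5*x**3/12 - x**2/2 - 3*x/2 + 2.
Check: d/dx[-5*x**6/24 + x**4 - 5*x**3/12 - x**2/2 - 3*x/2 + 2] = -5*x**5/4 + 4*x**3 - 5*x**2/4 - x - 3/2 = G'(x).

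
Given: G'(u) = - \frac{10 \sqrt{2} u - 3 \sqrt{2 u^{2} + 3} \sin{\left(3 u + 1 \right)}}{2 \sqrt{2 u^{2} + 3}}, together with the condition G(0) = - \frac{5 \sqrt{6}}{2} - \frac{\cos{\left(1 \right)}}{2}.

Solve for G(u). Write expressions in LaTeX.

G(u) = - 5 \sqrt{u^{2} + \frac{3}{2}} - \frac{\cos{\left(3 u + 1 \right)}}{2}

Recover the given G'(u) by differentiating a candidate G(u); any mismatch rules it out.
A general antiderivative is - 5 \sqrt{u^{2} + \frac{3}{2}} - \frac{\cos{\left(3 u + 1 \right)}}{2} + C.
The condition gives C = - \frac{5 \sqrt{6}}{2} - \frac{\cos{\left(1 \right)}}{2} - (- \frac{5 \sqrt{6}}{2} - \frac{\cos{\left(1 \right)}}{2}) = 0.
So G(u) = - 5 \sqrt{u^{2} + \frac{3}{2}} - \frac{\cos{\left(3 u + 1 \right)}}{2}.
Check: d/du[- 5 \sqrt{u^{2} + \frac{3}{2}} - \frac{\cos{\left(3 u + 1 \right)}}{2}] = \frac{- 10 \sqrt{2} u + 3 \sqrt{2 u^{2} + 3} \sin{\left(3 u + 1 \right)}}{2 \sqrt{2 u^{2} + 3}}, which equals G'(u).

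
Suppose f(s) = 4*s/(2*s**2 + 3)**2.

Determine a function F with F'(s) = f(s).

An antiderivative is F(s) = -1/(2*s**2 + 3).

The substitution u = 2*s**2 + 3 works: f is exactly (dF/du)*(du/ds) for that inner function.
Check: d/ds[-1/(2*s**2 + 3)] = 4*s/(4*s**4 + 12*s**2 + 9), which equals f(s).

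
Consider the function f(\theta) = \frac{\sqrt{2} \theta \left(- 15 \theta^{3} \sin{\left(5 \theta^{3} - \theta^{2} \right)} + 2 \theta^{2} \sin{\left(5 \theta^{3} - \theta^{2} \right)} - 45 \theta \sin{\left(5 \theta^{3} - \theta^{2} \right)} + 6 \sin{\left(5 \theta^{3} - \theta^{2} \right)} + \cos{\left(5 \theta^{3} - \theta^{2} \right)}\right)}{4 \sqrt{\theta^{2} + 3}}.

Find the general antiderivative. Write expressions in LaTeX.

F(\theta) = \frac{\sqrt{2} \sqrt{\theta^{2} + 3} \cos{\left(5 \theta^{3} - \theta^{2} \right)}}{4} + C

Recognize the product-rule pattern: f = u'v + uv' with u = \frac{\sqrt{\frac{\theta^{2}}{2} + \frac{3}{2}}}{2}, v = \cos{\left(5 \theta^{3} - \theta^{2} \right)}, so integration by parts undoes it.
Check: d/d\theta[\frac{\sqrt{2} \sqrt{\theta^{2} + 3} \cos{\left(5 \theta^{3} - \theta^{2} \right)}}{4}] = \frac{- 15 \sqrt{2} \theta^{4} \sin{\left(5 \theta^{3} - \theta^{2} \right)} + 2 \sqrt{2} \theta^{3} \sin{\left(5 \theta^{3} - \theta^{2} \right)} - 45 \sqrt{2} \theta^{2} \sin{\left(5 \theta^{3} - \theta^{2} \right)} + 6 \sqrt{2} \theta \sin{\left(5 \theta^{3} - \theta^{2} \right)} + \sqrt{2} \theta \cos{\left(5 \theta^{3} - \theta^{2} \right)}}{4 \sqrt{\theta^{2} + 3}}, which equals f(\theta).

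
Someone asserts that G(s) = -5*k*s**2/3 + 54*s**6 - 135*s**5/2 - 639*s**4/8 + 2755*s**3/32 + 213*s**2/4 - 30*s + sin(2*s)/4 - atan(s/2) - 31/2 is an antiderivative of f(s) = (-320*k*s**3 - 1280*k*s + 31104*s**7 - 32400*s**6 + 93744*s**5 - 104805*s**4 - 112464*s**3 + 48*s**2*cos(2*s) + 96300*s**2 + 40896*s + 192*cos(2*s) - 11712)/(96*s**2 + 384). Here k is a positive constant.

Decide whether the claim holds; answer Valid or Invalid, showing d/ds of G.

d/ds[G] = (-320*k*s**3 - 1280*k*s + 31104*s**7 - 32400*s**6 + 93744*s**5 - 104805*s**4 - 112464*s**3 + 48*s**2*cos(2*s) + 96300*s**2 + 40896*s + 192*cos(2*s) - 11712)/(96*s**2 + 384)
This equals f(s) exactly, so the claim holds.

Valid: G'(s) = f(s).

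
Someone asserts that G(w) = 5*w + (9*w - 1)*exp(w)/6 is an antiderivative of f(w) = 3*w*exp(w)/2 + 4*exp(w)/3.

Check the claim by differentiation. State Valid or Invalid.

Invalid: d/dw[G] - f = 5, which is not 0.

d/dw[G] = 3*w*exp(w)/2 + 4*exp(w)/3 + 5
d/dw[G] - f(w) = 5 != 0.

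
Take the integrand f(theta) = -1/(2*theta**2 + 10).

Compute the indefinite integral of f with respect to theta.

F(theta) = -sqrt(5)*atan(sqrt(5)*theta/5)/10 + C

For F(theta) to be correct the identity F'(theta) - f(theta) = 0 must hold.
Check: d/dtheta[-sqrt(5)*atan(sqrt(5)*theta/5)/10] = -1/(2*theta**2 + 10) = f(theta).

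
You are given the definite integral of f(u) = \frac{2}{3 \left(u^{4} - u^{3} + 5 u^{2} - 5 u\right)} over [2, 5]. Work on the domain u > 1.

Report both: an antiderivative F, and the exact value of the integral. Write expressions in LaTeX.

The denominator factors as 3 u \left(u - 1\right) \left(u^{2} + 5\right); partial fractions split f into directly integrable pieces: \frac{u - 5}{45 \left(u^{2} + 5\right)} + \frac{1}{9 \left(u - 1\right)} - \frac{2}{15 u}.
F(u) = \frac{- 12 \log{\left(u \right)} + 10 \log{\left(u - 1 \right)} + \log{\left(u^{2} + 5 \right)} - 2 \sqrt{5} \operatorname{atan}{\left(\frac{\sqrt{5} u}{5} \right)}}{90} is an antiderivative of f.
Check: d/du[\frac{- 12 \log{\left(u \right)} + 10 \log{\left(u - 1 \right)} + \log{\left(u^{2} + 5 \right)} - 2 \sqrt{5} \operatorname{atan}{\left(\frac{\sqrt{5} u}{5} \right)}}{90}] = \frac{2}{3 u^{4} - 3 u^{3} + 15 u^{2} - 15 u}, which equals f(u).
F(5) = - \frac{2 \log{\left(5 \right)}}{15} - \frac{\sqrt{5} \operatorname{atan}{\left(\sqrt{5} \right)}}{45} + \frac{\log{\left(30 \right)}}{90} + \frac{\log{\left(4 \right)}}{9}; F(2) = - \frac{2 \log{\left(2 \right)}}{15} - \frac{\sqrt{5} \operatorname{atan}{\left(\frac{2 \sqrt{5}}{5} \right)}}{45} + \frac{\log{\left(9 \right)}}{90}.
Integral = F(5) - F(2) = - \frac{2 \log{\left(5 \right)}}{15} - \frac{\sqrt{5} \operatorname{atan}{\left(\sqrt{5} \right)}}{45} - \frac{\log{\left(9 \right)}}{90} + \frac{\sqrt{5} \operatorname{atan}{\left(\frac{2 \sqrt{5}}{5} \right)}}{45} + \frac{\log{\left(30 \right)}}{90} + \frac{2 \log{\left(2 \right)}}{15} + \frac{\log{\left(4 \right)}}{9}.

Antiderivative: F(u) = \frac{- 12 \log{\left(u \right)} + 10 \log{\left(u - 1 \right)} + \log{\left(u^{2} + 5 \right)} - 2 \sqrt{5} \operatorname{atan}{\left(\frac{\sqrt{5} u}{5} \right)}}{90}; value = - \frac{2 \log{\left(5 \right)}}{15} - \frac{\sqrt{5} \operatorname{atan}{\left(\sqrt{5} \right)}}{45} - \frac{\log{\left(9 \right)}}{90} + \frac{\sqrt{5} \operatorname{atan}{\left(\frac{2 \sqrt{5}}{5} \right)}}{45} + \frac{\log{\left(30 \right)}}{90} + \frac{2 \log{\left(2 \right)}}{15} + \frac{\log{\left(4 \right)}}{9}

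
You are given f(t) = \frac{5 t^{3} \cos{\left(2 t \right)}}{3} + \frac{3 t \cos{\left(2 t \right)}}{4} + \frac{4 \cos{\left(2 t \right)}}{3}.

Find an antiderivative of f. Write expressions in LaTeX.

Integrate term by term and add the pieces.
Check: d/dt[\frac{5 t^{3} \sin{\left(2 t \right)}}{6} + \frac{5 t^{2} \cos{\left(2 t \right)}}{4} - \frac{7 t \sin{\left(2 t \right)}}{8} + \frac{2 \sin{\left(2 t \right)}}{3} - \frac{7 \cos{\left(2 t \right)}}{16}] = \frac{5 t^{3} \cos{\left(2 t \right)}}{3} + \frac{3 t \cos{\left(2 t \right)}}{4} + \frac{4 \cos{\left(2 t \right)}}{3} = f(t).

An antiderivative is F(t) = \frac{5 t^{3} \sin{\left(2 t \right)}}{6} + \frac{5 t^{2} \cos{\left(2 t \right)}}{4} - \frac{7 t \sin{\left(2 t \right)}}{8} + \frac{2 \sin{\left(2 t \right)}}{3} - \frac{7 \cos{\left(2 t \right)}}{16}.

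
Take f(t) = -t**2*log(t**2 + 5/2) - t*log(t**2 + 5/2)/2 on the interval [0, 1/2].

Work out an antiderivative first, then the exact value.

Antiderivative: F(t) = 2*t**3/9 + t**2/4 - 5*t/3 + (-t**3/3 - t**2/4)*log(t**2 + 5/2) - 5*log(t**2 + 5/2)/8 + 5*sqrt(10)*atan(sqrt(10)*t/5)/6; value = -107/144 - 35*log(11/4)/48 + 5*log(5/2)/8 + 5*sqrt(10)*atan(sqrt(10)/10)/6

Integrate term by term and add the pieces.
F(t) = 2*t**3/9 + t**2/4 - 5*t/3 + (-t**3/3 - t**2/4)*log(t**2 + 5/2) - 5*log(t**2 + 5/2)/8 + 5*sqrt(10)*atan(sqrt(10)*t/5)/6 is an antiderivative of f.
Check: d/dt[2*t**3/9 + t**2/4 - 5*t/3 + (-t**3/3 - t**2/4)*log(t**2 + 5/2) - 5*log(t**2 + 5/2)/8 + 5*sqrt(10)*atan(sqrt(10)*t/5)/6] = -t**2*log(t**2 + 5/2) - t*log(t**2 + 5/2)/2 = f(t).
F(1/2) = -107/144 - 35*log(11/4)/48 + 5*sqrt(10)*atan(sqrt(10)/10)/6; F(0) = -5*log(5/2)/8.
Integral = F(1/2) - F(0) = -107/144 - 35*log(11/4)/48 + 5*log(5/2)/8 + 5*sqrt(10)*atan(sqrt(10)/10)/6.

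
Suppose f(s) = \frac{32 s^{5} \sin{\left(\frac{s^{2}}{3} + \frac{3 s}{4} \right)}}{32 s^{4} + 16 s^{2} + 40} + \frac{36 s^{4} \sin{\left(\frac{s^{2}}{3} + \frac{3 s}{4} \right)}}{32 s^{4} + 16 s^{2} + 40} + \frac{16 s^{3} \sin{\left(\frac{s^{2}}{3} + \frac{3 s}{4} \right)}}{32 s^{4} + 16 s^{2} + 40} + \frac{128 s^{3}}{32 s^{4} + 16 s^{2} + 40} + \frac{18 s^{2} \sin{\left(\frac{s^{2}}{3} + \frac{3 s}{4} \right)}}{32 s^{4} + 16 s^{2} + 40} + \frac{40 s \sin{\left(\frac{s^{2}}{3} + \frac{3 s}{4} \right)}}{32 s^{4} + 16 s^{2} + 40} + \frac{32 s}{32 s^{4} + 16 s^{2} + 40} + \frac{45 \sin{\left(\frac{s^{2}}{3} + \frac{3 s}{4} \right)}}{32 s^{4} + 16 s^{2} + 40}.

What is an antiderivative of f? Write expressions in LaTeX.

An antiderivative is F(s) = - \frac{- 2 \log{\left(2 s^{4} + s^{2} + \frac{5}{2} \right)} + 3 \cos{\left(\frac{s^{2}}{3} + \frac{3 s}{4} \right)}}{2}.

The integrand splits into summands that can be handled one at a time.
Check: d/ds[- \frac{- 2 \log{\left(2 s^{4} + s^{2} + \frac{5}{2} \right)} + 3 \cos{\left(\frac{s^{2}}{3} + \frac{3 s}{4} \right)}}{2}] = \frac{32 s^{5} \sin{\left(\frac{s^{2}}{3} + \frac{3 s}{4} \right)} + 36 s^{4} \sin{\left(\frac{s^{2}}{3} + \frac{3 s}{4} \right)} + 16 s^{3} \sin{\left(\frac{s^{2}}{3} + \frac{3 s}{4} \right)} + 128 s^{3} + 18 s^{2} \sin{\left(\frac{s^{2}}{3} + \frac{3 s}{4} \right)} + 40 s \sin{\left(\frac{s^{2}}{3} + \frac{3 s}{4} \right)} + 32 s + 45 \sin{\left(\frac{s^{2}}{3} + \frac{3 s}{4} \right)}}{32 s^{4} + 16 s^{2} + 40}, which equals f(s).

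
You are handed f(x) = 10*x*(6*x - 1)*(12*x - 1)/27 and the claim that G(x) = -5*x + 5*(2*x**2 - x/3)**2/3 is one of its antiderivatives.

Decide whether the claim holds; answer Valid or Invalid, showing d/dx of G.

Invalid: d/dx[G] - f = -5, which is not 0.

d/dx[G] = 80*x**3/3 - 20*x**2/3 + 10*x/27 - 5
d/dx[G] - f(x) = -5 != 0.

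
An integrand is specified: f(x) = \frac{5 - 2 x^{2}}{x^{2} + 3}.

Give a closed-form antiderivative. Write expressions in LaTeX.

A candidate is checked by its d/dx: the result must match f(x).
Check: d/dx[\frac{- 6 x + 11 \sqrt{3} \operatorname{atan}{\left(\frac{\sqrt{3} x}{3} \right)}}{3}] = \frac{5 - 2 x^{2}}{x^{2} + 3} = f(x).

An antiderivative is F(x) = \frac{- 6 x + 11 \sqrt{3} \operatorname{atan}{\left(\frac{\sqrt{3} x}{3} \right)}}{3}.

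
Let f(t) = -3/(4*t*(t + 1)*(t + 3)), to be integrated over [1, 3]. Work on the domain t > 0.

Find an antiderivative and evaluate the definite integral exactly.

Antiderivative: F(t) = (-2*log(t) + 3*log(t + 1) - log(t + 3))/8; value = -log(3)/4 - 3*log(2)/8 - log(6)/8 + log(4)/2

The denominator factors as 4*t*(t + 1)*(t + 3); partial fractions split f into directly integrable pieces: -1/(8*(t + 3)) + 3/(8*(t + 1)) - 1/(4*t).
F(t) = (-2*log(t) + 3*log(t + 1) - log(t + 3))/8 is an antiderivative of f.
Check: d/dt[(-2*log(t) + 3*log(t + 1) - log(t + 3))/8] = -3/(4*t**3 + 16*t**2 + 12*t), which equals f(t).
F(3) = -log(3)/4 - log(6)/8 + 3*log(4)/8; F(1) = -log(4)/8 + 3*log(2)/8.
Integral = F(3) - F(1) = -log(3)/4 - 3*log(2)/8 - log(6)/8 + log(4)/2.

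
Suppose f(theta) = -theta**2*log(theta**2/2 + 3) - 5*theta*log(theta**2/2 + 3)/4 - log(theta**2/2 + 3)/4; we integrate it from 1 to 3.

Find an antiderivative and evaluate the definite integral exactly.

Antiderivative: F(theta) = (16*theta**3 + 45*theta**2 + 3*theta*(-8*theta**2 - 15*theta - 6)*log(theta**2/2 + 3) - 252*theta - 270*log(theta**2 + 6) + 252*sqrt(6)*atan(sqrt(6)*theta/6))/72; value = -123*log(15/2)/8 - 15*log(15)/4 - 7*sqrt(6)*atan(sqrt(6)/6)/2 + 29*log(7/2)/24 + 34/9 + 15*log(7)/4 + 7*sqrt(6)*atan(sqrt(6)/2)/2

Integrate term by term and add the pieces.
F(theta) = (16*theta**3 + 45*theta**2 + 3*theta*(-8*theta**2 - 15*theta - 6)*log(theta**2/2 + 3) - 252*theta - 270*log(theta**2 + 6) + 252*sqrt(6)*atan(sqrt(6)*theta/6))/72 is an antiderivative of f.
Check: d/dtheta[(16*theta**3 + 45*theta**2 + 3*theta*(-8*theta**2 - 15*theta - 6)*log(theta**2/2 + 3) - 252*theta - 270*log(theta**2 + 6) + 252*sqrt(6)*atan(sqrt(6)*theta/6))/72] = -theta**2*log(theta**2/2 + 3) - 5*theta*log(theta**2/2 + 3)/4 - log(theta**2/2 + 3)/4 = f(theta).
F(3) = -123*log(15/2)/8 - 15*log(15)/4 + 9/8 + 7*sqrt(6)*atan(sqrt(6)/2)/2; F(1) = -15*log(7)/4 - 191/72 - 29*log(7/2)/24 + 7*sqrt(6)*atan(sqrt(6)/6)/2.
Integral = F(3) - F(1) = -123*log(15/2)/8 - 15*log(15)/4 - 7*sqrt(6)*atan(sqrt(6)/6)/2 + 29*log(7/2)/24 + 34/9 + 15*log(7)/4 + 7*sqrt(6)*atan(sqrt(6)/2)/2.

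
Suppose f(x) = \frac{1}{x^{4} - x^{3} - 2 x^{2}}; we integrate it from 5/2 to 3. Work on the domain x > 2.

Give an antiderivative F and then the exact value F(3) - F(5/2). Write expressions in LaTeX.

Antiderivative: F(x) = \frac{3 x \log{\left(x \right)} + x \log{\left(x - 2 \right)} - 4 x \log{\left(x + 1 \right)} + 6}{12 x}; value = - \frac{\log{\left(4 \right)}}{3} - \frac{\log{\left(\frac{5}{2} \right)}}{4} - \frac{1}{30} + \frac{\log{\left(2 \right)}}{12} + \frac{\log{\left(3 \right)}}{4} + \frac{\log{\left(\frac{7}{2} \right)}}{3}

The denominator factors as x^{2} \left(x - 2\right) \left(x + 1\right); partial fractions split f into directly integrable pieces: - \frac{1}{3 \left(x + 1\right)} + \frac{1}{12 \left(x - 2\right)} + \frac{1}{4 x} - \frac{1}{2 x^{2}}.
F(x) = \frac{3 x \log{\left(x \right)} + x \log{\left(x - 2 \right)} - 4 x \log{\left(x + 1 \right)} + 6}{12 x} is an antiderivative of f.
Check: d/dx[\frac{3 x \log{\left(x \right)} + x \log{\left(x - 2 \right)} - 4 x \log{\left(x + 1 \right)} + 6}{12 x}] = \frac{1}{x^{4} - x^{3} - 2 x^{2}} = f(x).
F(3) = - \frac{\log{\left(4 \right)}}{3} + \frac{1}{6} + \frac{\log{\left(3 \right)}}{4}; F(5/2) = - \frac{\log{\left(\frac{7}{2} \right)}}{3} - \frac{\log{\left(2 \right)}}{12} + \frac{1}{5} + \frac{\log{\left(\frac{5}{2} \right)}}{4}.
Integral = F(3) - F(5/2) = - \frac{\log{\left(4 \right)}}{3} - \frac{\log{\left(\frac{5}{2} \right)}}{4} - \frac{1}{30} + \frac{\log{\left(2 \right)}}{12} + \frac{\log{\left(3 \right)}}{4} + \frac{\log{\left(\frac{7}{2} \right)}}{3}.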